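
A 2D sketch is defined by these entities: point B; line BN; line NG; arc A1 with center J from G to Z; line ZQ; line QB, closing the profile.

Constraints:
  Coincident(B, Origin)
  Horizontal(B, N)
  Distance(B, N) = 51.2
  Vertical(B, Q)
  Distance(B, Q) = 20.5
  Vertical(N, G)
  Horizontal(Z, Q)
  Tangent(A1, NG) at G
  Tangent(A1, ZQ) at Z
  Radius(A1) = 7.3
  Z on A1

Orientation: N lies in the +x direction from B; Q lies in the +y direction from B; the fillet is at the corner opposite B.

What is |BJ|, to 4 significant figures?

45.84

B is at the origin; BN is horizontal with |BN| = 51.2 and N on the +x side, so N = (51.20, 0.000). B and Q share the same x with |BQ| = 20.5 and Q on the +y side, so Q = (0.000, 20.50). The virtual corner opposite B is at (51.20, 20.50). A1 meets NG tangentially, so JG is at right angles to NG and the tangent condition forces JZ to be normal to ZQ, with radius 7.3, so the center J sits 7.3 in from both sides at J = (43.90, 13.20). Then |BJ| = |J − B| = 45.84.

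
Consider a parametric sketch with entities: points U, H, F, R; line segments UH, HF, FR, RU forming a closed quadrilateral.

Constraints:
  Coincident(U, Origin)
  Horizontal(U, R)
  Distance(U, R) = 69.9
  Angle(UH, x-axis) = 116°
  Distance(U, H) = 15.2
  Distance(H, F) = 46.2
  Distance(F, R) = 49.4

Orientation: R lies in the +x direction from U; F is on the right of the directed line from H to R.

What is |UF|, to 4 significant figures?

31.97

Checks: |HF| = 46.20 ✓; |FR| = 49.40 ✓.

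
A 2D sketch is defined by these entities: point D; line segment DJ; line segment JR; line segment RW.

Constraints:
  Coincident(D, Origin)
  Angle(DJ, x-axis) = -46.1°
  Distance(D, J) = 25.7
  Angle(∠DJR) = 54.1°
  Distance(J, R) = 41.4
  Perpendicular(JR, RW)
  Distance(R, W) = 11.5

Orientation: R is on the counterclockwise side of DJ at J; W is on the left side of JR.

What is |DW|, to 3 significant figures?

27.9

∠DJR = 54.1°, so JR runs at -46.1° + (180° − 54.1°) = 79.8° from the x-axis; with |JR| = 41.4, R = J + 41.4·(cos 79.8°, sin 79.8°) = (25.2, 22.2). JR ⟂ RW; with |RW| = 11.5 on the left of JR, W = R + 11.5·(-0.984, 0.177) = (13.8, 24.3). Then |DW| = |W − D| = 27.9.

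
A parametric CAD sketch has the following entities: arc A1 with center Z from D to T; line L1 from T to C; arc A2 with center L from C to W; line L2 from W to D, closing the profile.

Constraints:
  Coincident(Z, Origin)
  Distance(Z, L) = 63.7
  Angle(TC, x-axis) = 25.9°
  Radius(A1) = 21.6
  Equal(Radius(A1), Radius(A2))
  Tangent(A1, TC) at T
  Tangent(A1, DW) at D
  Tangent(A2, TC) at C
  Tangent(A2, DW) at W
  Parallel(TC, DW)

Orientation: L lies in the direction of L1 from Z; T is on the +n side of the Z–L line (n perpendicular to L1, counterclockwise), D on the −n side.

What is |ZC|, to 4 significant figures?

67.26

The slot axis is L1's direction at 25.9°, so u = (cos 25.9°, sin 25.9°) = (0.8996, 0.4368) and n = (−sin 25.9°, cos 25.9°) = (-0.4368, 0.8996). Z is at the origin and L lies 63.7 along u from Z, so L = 63.7·u = (57.30, 27.82). Tangency of A1 to both parallel lines with radius 21.6 puts T and D at Z ± 21.6·n: T = (-9.435, 19.43), D = (9.435, -19.43). Equal radii place C and W the same way about L: C = L + 21.6·n = (47.87, 47.25), W = L − 21.6·n = (66.74, 8.394). Then |ZC| = |C − Z| = 67.26.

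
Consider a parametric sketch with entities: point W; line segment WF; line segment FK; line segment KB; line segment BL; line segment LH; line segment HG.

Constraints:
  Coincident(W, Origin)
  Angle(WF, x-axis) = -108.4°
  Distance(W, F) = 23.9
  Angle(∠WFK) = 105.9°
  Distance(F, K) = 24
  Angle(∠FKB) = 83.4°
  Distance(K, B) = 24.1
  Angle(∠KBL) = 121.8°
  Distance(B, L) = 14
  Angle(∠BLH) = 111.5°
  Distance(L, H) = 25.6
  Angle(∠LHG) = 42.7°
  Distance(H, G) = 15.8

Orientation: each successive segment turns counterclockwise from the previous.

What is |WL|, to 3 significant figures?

16.6

W is at the origin; WF runs at -108.4° with length 23.9, so F = (-7.54, -22.7). ∠WFK = 105.9° gives FK at -34.3° from the x-axis; with |FK| = 24.0, K = (12.3, -36.2). ∠FKB = 83.4° gives KB at 62.3° from the x-axis; with |KB| = 24.1, B = (23.5, -14.9). ∠KBL = 121.8° gives BL at 120° from the x-axis; with |BL| = 14.0, L = (16.4, -2.80). Then |WL| = |L − W| = 16.6.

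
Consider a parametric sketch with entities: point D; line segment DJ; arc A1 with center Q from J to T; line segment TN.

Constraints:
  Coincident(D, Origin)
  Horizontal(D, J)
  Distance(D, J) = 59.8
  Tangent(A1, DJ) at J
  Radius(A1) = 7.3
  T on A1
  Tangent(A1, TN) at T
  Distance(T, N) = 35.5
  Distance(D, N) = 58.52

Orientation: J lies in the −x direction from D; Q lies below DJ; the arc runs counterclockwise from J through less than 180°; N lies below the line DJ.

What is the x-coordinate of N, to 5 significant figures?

-43.174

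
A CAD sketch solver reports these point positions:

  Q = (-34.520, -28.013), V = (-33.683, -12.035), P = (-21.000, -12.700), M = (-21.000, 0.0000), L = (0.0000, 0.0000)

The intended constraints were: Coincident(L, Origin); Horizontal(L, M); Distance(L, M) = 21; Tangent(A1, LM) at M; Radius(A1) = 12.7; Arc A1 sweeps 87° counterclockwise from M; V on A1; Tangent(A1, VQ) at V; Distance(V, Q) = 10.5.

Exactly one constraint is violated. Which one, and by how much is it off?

Distance(V, Q) = 10.5 — off by 5.50.

L = (0.00, 0.00) ✓; L.y = 0.00, M.y = 0.00 ✓; |LM| = 21.00 ✓; ∠(PM, ML) = 90.00° ✓; |PM| = 12.70 ✓; bearing(P→V) − bearing(P→M) = 87.00° ✓; |PV| = 12.70 ✓; ∠(PV, VQ) = 90.00° ✓; |VQ| = 16.00 ✗.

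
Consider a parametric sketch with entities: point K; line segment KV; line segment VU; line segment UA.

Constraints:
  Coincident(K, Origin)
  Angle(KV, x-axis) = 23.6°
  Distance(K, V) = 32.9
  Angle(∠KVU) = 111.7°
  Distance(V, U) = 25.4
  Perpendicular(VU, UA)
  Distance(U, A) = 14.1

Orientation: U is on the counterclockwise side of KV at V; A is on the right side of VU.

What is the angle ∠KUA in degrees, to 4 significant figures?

129.1°

K is at the origin; KV runs at 23.6° with length 32.9, so V = 32.9·(cos 23.6°, sin 23.6°) = (30.15, 13.17). ∠KVU = 111.7°, so VU runs at 23.6° + (180° − 111.7°) = 91.90° from the x-axis; with |VU| = 25.4, U = V + 25.4·(cos 91.90°, sin 91.90°) = (29.31, 38.56). The perpendicularity gives UA at right angles to VU; with |UA| = 14.1 on the right of VU, A = U + 14.1·(0.9995, 0.03316) = (43.40, 39.03). Then cos ∠KUA = UK·UA / (|UK||UA|), giving 129.1°.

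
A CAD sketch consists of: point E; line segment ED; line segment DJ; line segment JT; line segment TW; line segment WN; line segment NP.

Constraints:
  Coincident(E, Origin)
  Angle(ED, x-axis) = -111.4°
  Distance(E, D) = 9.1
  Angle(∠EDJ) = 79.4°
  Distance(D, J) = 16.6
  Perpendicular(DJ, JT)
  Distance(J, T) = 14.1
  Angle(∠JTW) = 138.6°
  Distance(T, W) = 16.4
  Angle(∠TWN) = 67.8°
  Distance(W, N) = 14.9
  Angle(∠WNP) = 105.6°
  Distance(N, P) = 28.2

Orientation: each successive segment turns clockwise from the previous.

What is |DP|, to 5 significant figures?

20.911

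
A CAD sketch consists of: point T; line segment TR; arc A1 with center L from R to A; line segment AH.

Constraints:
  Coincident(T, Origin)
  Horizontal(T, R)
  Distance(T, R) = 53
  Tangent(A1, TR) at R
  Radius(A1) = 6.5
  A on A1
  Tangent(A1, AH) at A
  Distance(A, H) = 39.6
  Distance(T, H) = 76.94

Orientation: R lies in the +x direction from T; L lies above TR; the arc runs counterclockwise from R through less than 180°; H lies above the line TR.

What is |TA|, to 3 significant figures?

59.8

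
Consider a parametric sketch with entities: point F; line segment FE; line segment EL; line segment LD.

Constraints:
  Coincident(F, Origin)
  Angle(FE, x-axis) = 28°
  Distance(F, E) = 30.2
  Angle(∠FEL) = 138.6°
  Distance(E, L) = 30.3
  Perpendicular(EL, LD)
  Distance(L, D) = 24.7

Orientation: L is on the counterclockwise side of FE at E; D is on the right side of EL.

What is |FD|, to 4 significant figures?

69.28

F is at the origin; FE runs at 28.0° with length 30.2, so E = 30.2·(cos 28.0°, sin 28.0°) = (26.67, 14.18). ∠FEL = 138.6°, so EL runs at 28.0° + (180° − 138.6°) = 69.40° from the x-axis; with |EL| = 30.3, L = E + 30.3·(cos 69.40°, sin 69.40°) = (37.33, 42.54). The perpendicularity gives LD at right angles to EL; with |LD| = 24.7 on the right of EL, D = L + 24.7·(0.9361, -0.3518) = (60.45, 33.85). Then |FD| = |D − F| = 69.28.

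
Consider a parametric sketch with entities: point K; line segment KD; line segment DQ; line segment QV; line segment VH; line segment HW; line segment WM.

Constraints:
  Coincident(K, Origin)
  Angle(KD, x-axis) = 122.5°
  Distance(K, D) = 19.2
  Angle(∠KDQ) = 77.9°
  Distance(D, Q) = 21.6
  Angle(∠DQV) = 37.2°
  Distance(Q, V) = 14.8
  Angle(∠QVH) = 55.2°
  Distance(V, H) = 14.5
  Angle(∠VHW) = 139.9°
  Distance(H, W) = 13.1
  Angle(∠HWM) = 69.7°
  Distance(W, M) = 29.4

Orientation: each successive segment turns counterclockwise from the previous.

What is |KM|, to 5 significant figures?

30.376

K is at the origin; KD runs at 122.5° with length 19.2, so D = (-10.316, 16.193). ∠KDQ = 77.9° gives DQ at -135.40° from the x-axis; with |DQ| = 21.6, Q = (-25.696, 1.0266). ∠DQV = 37.2° gives QV at 7.4000° from the x-axis; with |QV| = 14.8, V = (-11.019, 2.9328). ∠QVH = 55.2° gives VH at 132.20° from the x-axis; with |VH| = 14.5, H = (-20.759, 13.674). ∠VHW = 139.9° gives HW at 172.30° from the x-axis; with |HW| = 13.1, W = (-33.741, 15.430). ∠HWM = 69.7° gives WM at -77.400° from the x-axis; with |WM| = 29.4, M = (-27.328, -13.262). Then |KM| = |M − K| = 30.376.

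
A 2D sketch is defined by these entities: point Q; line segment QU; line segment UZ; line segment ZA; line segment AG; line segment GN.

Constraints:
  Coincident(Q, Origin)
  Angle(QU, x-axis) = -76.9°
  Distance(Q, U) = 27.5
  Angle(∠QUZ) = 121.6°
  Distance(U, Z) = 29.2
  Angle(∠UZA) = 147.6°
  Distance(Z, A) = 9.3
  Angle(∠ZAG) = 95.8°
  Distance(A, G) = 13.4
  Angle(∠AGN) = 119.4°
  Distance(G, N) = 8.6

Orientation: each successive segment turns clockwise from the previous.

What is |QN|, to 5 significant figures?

37.363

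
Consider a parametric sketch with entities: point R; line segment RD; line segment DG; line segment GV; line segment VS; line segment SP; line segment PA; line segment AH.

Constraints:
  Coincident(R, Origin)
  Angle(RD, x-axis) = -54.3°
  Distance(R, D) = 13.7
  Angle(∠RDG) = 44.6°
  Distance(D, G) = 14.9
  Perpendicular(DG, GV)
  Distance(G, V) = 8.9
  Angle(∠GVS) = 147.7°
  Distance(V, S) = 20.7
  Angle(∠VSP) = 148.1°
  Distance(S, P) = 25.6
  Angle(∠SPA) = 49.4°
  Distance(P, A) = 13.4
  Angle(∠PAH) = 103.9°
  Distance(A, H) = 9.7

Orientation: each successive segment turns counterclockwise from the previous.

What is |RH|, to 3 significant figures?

21.9

∠SPA = 49.4° gives PA at 5.90° from the x-axis; with |PA| = 13.4, A = (-18.7, -22.9). ∠PAH = 103.9° gives AH at 82.0° from the x-axis; with |AH| = 9.7, H = (-17.4, -13.3). Then |RH| = |H − R| = 21.9.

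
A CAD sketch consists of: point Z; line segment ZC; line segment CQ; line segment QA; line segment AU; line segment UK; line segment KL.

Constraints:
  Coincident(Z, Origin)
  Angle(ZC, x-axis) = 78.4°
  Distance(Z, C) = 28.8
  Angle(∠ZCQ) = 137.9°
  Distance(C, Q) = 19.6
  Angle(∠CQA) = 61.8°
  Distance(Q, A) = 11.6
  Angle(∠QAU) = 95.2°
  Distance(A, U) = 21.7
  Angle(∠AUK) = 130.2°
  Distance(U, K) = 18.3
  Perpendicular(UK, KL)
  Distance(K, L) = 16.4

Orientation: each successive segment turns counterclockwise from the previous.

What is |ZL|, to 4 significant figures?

47.49

∠AUK = 130.2° gives UK at 13.30° from the x-axis; with |UK| = 18.3, K = (25.07, 26.49). UK ⟂ KL, so KL runs at 103.3°; with |KL| = 16.4, L = (21.30, 42.45). Then |ZL| = |L − Z| = 47.49.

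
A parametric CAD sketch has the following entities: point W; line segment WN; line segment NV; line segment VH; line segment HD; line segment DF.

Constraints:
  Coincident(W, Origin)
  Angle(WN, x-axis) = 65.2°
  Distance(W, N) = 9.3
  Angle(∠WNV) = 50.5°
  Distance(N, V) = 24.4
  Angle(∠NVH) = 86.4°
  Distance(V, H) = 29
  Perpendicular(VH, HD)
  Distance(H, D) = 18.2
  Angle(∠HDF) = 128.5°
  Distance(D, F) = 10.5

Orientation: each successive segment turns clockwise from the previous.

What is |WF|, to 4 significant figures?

14.17

The perpendicularity gives HD at right angles to VH, so HD runs at 112.1°; with |HD| = 18.2, D = (-19.23, -7.592). ∠HDF = 128.5° gives DF at 60.60° from the x-axis; with |DF| = 10.5, F = (-14.08, 1.556). Then |WF| = |F − W| = 14.17.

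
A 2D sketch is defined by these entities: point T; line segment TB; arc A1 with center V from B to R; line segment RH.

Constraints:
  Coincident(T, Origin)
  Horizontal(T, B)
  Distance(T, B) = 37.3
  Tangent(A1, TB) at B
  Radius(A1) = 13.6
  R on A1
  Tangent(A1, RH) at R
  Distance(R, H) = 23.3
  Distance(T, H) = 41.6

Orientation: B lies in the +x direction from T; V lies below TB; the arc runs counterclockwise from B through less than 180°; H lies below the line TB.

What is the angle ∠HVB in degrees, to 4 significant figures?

144.4°

Checks: T.y = 0.00, B.y = 0.00 ✓; |VB| = 13.60 ✓; |VR| = 13.60 ✓; ∠(VR, RH) = 90.00° ✓; |RH| = 23.30 ✓; |TH| = 41.60 ✓.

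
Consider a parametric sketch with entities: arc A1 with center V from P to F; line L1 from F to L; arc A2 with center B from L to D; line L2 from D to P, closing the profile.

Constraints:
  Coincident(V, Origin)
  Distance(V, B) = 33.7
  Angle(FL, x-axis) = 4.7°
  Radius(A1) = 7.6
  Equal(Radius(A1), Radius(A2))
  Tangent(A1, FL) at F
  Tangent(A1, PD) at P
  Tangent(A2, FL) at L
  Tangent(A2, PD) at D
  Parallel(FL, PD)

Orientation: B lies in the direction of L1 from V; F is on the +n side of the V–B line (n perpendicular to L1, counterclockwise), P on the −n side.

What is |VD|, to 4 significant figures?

34.55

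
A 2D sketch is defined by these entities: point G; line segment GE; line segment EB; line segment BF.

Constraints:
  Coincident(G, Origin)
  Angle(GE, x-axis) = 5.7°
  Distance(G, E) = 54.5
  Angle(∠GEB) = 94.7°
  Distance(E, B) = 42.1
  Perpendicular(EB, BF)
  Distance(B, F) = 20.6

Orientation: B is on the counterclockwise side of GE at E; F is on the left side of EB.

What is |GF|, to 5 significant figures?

57.491

∠GEB = 94.7°, so EB runs at 5.7° + (180° − 94.7°) = 91.000° from the x-axis; with |EB| = 42.1, B = E + 42.1·(cos 91.000°, sin 91.000°) = (53.496, 47.507). The perpendicularity gives BF at right angles to EB; with |BF| = 20.6 on the left of EB, F = B + 20.6·(-0.99985, -0.017452) = (32.899, 47.147). Then |GF| = |F − G| = 57.491.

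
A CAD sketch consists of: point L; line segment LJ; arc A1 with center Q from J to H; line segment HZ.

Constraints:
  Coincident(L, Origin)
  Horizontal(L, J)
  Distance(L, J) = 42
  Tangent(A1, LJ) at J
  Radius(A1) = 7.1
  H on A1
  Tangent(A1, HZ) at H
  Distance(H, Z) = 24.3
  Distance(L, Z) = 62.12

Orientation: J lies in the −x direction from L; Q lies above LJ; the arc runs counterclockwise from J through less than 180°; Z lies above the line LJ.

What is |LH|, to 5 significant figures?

39.172

Checks: L.y = 0.00, J.y = 0.00 ✓; |QH| = 7.100 ✓; ∠(QH, HZ) = 90.00° ✓; |HZ| = 24.30 ✓; |LZ| = 62.12 ✓.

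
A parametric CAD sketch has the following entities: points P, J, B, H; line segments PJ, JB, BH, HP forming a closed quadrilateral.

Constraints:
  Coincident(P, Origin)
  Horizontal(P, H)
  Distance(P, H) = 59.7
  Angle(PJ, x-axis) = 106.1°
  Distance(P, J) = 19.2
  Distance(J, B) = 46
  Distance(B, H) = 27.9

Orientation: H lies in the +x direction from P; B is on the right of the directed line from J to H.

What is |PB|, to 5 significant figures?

33.587

Checks: |JB| = 46.00 ✓; |BH| = 27.90 ✓.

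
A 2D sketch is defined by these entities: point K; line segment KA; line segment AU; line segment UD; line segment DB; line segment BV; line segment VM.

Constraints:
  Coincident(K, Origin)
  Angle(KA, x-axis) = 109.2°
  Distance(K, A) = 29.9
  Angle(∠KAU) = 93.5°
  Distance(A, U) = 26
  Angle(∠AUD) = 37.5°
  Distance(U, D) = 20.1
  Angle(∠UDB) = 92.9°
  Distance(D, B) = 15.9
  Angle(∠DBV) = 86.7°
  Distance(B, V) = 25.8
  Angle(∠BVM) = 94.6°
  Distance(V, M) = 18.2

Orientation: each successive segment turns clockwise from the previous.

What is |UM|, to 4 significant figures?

6.693

K is at the origin; KA runs at 109.2° with length 29.9, so A = (-9.833, 28.24). ∠KAU = 93.5° gives AU at 22.70° from the x-axis; with |AU| = 26.0, U = (14.15, 38.27). ∠AUD = 37.5° gives UD at -119.8° from the x-axis; with |UD| = 20.1, D = (4.164, 20.83). ∠UDB = 92.9° gives DB at 153.1° from the x-axis; with |DB| = 15.9, B = (-10.02, 28.02). ∠DBV = 86.7° gives BV at 59.80° from the x-axis; with |BV| = 25.8, V = (2.962, 50.32). ∠BVM = 94.6° gives VM at -25.60° from the x-axis; with |VM| = 18.2, M = (19.38, 42.46). Then |UM| = |M − U| = 6.693.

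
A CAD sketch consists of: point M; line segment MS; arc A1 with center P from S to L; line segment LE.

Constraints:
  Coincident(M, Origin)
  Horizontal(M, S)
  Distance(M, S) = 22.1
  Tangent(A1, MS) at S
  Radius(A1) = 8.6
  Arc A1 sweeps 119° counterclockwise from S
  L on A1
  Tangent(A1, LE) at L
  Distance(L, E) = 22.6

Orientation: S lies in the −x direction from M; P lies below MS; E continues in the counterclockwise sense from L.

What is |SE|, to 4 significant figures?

32.72

M is at the origin; M and S share the same y with |MS| = 22.1 and S on the −x side, so S = (-22.10, 0.000). Since A1 is tangent to MS there, PS ⟂ MS, so P = S + (0, -8.6) = (-22.10, -8.600). On A1, S sits at bearing 90° from P; a 119° counterclockwise sweep puts L at bearing 209°, so L = P + 8.6·(cos 209°, sin 209°) = (-29.62, -12.77). Tangency of A1 to LE means the radius PL is perpendicular to LE, so LE runs along (−sin 209°, cos 209°); with |LE| = 22.6, E = (-18.67, -32.54). Then |SE| = |E − S| = 32.72.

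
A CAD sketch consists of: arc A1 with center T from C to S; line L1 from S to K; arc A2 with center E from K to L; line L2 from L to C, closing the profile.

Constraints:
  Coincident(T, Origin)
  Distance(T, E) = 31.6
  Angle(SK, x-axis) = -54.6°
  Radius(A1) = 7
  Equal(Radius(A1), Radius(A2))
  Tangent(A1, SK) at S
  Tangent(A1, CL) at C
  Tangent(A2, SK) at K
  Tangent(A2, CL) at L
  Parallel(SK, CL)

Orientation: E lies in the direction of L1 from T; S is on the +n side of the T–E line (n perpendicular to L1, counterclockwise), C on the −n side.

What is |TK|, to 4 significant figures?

32.37

Tangency of A1 to both parallel lines with radius 7.0 puts S and C at T ± 7.0·n: S = (5.706, 4.055), C = (-5.706, -4.055). Equal radii place K and L the same way about E: K = E + 7.0·n = (24.01, -21.70), L = E − 7.0·n = (12.60, -29.81). Then |TK| = |K − T| = 32.37.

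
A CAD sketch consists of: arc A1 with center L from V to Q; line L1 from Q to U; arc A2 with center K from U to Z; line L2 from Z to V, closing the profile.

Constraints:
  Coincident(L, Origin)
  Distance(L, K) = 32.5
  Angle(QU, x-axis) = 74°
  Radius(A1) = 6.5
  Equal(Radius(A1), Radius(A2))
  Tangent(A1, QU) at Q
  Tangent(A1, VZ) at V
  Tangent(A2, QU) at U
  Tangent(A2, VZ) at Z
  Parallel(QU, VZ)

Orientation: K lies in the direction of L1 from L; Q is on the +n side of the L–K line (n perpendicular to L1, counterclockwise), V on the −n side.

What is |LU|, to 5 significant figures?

33.144

Tangency of A1 to both parallel lines with radius 6.5 puts Q and V at L ± 6.5·n: Q = (-6.2482, 1.7916), V = (6.2482, -1.7916). Equal radii place U and Z the same way about K: U = K + 6.5·n = (2.7100, 33.033), Z = K − 6.5·n = (15.206, 29.449). Then |LU| = |U − L| = 33.144.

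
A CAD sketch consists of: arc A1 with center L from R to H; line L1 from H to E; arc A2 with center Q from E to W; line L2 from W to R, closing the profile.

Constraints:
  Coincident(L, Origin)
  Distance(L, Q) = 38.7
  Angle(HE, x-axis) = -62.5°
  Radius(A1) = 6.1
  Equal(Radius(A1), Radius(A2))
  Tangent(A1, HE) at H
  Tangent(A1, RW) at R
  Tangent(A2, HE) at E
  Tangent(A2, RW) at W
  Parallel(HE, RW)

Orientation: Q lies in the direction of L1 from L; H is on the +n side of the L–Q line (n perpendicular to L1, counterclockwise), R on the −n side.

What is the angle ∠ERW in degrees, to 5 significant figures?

17.497°

The slot axis is L1's direction at -62.5°, so u = (cos -62.5°, sin -62.5°) = (0.46175, -0.88701) and n = (−sin -62.5°, cos -62.5°) = (0.88701, 0.46175). L is at the origin and Q lies 38.7 along u from L, so Q = 38.7·u = (17.870, -34.327). Tangency of A1 to both parallel lines with radius 6.1 puts H and R at L ± 6.1·n: H = (5.4108, 2.8167), R = (-5.4108, -2.8167). Equal radii place E and W the same way about Q: E = Q + 6.1·n = (23.280, -31.511), W = Q − 6.1·n = (12.459, -37.144). Then cos ∠ERW = RE·RW / (|RE||RW|), giving 17.497°.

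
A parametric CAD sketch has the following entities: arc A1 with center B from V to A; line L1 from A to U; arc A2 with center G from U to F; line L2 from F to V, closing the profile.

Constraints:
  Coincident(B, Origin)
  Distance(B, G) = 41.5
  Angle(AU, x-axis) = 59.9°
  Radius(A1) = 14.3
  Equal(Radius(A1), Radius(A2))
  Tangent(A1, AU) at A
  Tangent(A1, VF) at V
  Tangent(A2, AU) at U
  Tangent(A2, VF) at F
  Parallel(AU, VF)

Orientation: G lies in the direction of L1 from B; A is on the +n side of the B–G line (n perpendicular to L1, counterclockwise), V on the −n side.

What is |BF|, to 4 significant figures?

43.89

The slot axis is L1's direction at 59.9°, so u = (cos 59.9°, sin 59.9°) = (0.5015, 0.8652) and n = (−sin 59.9°, cos 59.9°) = (-0.8652, 0.5015). B is at the origin and G lies 41.5 along u from B, so G = 41.5·u = (20.81, 35.90). Tangency of A1 to both parallel lines with radius 14.3 puts A and V at B ± 14.3·n: A = (-12.37, 7.172), V = (12.37, -7.172). Equal radii place U and F the same way about G: U = G + 14.3·n = (8.441, 43.08), F = G − 14.3·n = (33.18, 28.73). Then |BF| = |F − B| = 43.89.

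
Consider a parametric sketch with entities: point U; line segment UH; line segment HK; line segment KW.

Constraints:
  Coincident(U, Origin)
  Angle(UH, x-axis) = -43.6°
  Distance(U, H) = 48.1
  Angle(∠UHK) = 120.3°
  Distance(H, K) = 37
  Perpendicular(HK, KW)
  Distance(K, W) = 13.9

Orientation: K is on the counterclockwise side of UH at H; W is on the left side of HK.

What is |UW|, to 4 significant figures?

67.21

∠UHK = 120.3°, so HK runs at -43.6° + (180° − 120.3°) = 16.10° from the x-axis; with |HK| = 37.0, K = H + 37.0·(cos 16.10°, sin 16.10°) = (70.38, -22.91). The perpendicularity gives KW at right angles to HK; with |KW| = 13.9 on the left of HK, W = K + 13.9·(-0.2773, 0.9608) = (66.53, -9.555). Then |UW| = |W − U| = 67.21.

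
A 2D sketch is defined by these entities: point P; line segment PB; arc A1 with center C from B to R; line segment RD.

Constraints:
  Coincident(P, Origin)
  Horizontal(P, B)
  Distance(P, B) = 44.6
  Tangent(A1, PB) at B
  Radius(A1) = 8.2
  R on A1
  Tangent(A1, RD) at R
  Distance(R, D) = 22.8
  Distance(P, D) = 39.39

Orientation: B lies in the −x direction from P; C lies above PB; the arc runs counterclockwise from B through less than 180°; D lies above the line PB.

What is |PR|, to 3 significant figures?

37.3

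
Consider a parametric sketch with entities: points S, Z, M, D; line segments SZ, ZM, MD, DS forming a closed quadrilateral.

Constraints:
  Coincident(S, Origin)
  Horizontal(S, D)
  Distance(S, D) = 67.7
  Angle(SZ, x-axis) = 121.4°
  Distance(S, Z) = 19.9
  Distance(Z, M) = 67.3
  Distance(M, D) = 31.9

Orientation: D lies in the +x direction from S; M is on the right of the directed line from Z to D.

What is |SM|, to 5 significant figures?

49.645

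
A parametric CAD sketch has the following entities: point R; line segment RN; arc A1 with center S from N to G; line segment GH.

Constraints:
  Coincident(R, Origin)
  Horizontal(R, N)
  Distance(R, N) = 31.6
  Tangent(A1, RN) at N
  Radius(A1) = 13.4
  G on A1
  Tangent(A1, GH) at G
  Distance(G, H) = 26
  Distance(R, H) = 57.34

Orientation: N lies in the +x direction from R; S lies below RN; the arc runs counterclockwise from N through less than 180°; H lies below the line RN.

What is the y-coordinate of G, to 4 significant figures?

-22.53

Checks: R.y = 0.00, N.y = 0.00 ✓; |SG| = 13.40 ✓; ∠(SG, GH) = 90.00° ✓; |GH| = 26.00 ✓; |RH| = 57.34 ✓.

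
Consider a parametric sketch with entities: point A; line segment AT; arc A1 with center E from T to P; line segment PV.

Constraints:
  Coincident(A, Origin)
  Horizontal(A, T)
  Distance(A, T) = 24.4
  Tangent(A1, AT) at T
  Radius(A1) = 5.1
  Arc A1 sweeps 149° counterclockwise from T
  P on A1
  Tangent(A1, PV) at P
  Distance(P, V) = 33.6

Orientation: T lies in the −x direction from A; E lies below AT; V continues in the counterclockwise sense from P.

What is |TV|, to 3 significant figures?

37.4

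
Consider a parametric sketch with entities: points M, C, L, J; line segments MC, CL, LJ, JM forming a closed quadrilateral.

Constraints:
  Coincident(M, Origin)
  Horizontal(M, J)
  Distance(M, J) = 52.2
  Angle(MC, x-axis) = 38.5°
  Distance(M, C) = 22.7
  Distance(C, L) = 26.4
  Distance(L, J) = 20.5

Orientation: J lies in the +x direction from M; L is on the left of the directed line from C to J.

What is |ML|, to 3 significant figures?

47.6

M is at the origin; M and J share the same y with |MJ| = 52.2 and J in +x, so J = (52.2, 0). MC runs at 38.5° with |MC| = 22.7, so C = (17.8, 14.1). L is determined by |CL| = 26.4 and |LJ| = 20.5 together: it lies at the intersection of circle(C, 26.4) and circle(J, 20.5). With |CJ| = 37.2, the foot of the radical line on CJ is 22.3 from C and the perpendicular offset is √(26.4² − 22.3²) = 14.1. Taking the left-of-CJ solution: L = (43.8, 18.7).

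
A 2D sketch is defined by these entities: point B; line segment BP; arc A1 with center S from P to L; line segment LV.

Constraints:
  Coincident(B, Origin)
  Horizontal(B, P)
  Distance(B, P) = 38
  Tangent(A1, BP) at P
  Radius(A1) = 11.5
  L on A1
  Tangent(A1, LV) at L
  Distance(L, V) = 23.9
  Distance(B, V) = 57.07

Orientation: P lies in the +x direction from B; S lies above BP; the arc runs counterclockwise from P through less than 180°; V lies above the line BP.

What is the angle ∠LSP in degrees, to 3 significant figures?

105°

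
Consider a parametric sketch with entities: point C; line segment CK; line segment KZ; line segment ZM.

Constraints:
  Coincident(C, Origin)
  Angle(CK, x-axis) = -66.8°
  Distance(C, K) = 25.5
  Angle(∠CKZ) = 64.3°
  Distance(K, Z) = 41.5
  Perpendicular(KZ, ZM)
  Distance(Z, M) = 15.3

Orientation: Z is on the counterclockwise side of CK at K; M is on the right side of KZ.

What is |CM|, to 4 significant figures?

48.91

∠CKZ = 64.3°, so KZ runs at -66.8° + (180° − 64.3°) = 48.90° from the x-axis; with |KZ| = 41.5, Z = K + 41.5·(cos 48.90°, sin 48.90°) = (37.33, 7.835). KZ is perpendicular to ZM; with |ZM| = 15.3 on the right of KZ, M = Z + 15.3·(0.7536, -0.6574) = (48.86, -2.223). Then |CM| = |M − C| = 48.91.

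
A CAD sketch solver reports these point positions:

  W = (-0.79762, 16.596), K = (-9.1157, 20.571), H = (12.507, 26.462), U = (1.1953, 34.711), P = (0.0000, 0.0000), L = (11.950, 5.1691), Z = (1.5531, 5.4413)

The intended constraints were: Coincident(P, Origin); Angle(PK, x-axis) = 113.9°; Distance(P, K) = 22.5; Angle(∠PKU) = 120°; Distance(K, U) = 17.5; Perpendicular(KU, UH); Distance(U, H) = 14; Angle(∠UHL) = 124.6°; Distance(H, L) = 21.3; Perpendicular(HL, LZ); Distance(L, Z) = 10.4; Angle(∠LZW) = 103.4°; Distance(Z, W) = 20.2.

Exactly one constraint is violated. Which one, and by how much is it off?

Distance(Z, W) = 20.2 — off by 8.80.

P = (0.00, 0.00) ✓; PK at 113.9° ✓; |PK| = 22.50 ✓; ∠PKU = 120.0° ✓; |KU| = 17.50 ✓; ∠(KU, UH) = 90.00° ✓; |UH| = 14.00 ✓; ∠UHL = 124.6° ✓; |HL| = 21.30 ✓; ∠(HL, LZ) = 90.00° ✓; |LZ| = 10.40 ✓; ∠LZW = 103.4° ✓; |ZW| = 11.40 ✗.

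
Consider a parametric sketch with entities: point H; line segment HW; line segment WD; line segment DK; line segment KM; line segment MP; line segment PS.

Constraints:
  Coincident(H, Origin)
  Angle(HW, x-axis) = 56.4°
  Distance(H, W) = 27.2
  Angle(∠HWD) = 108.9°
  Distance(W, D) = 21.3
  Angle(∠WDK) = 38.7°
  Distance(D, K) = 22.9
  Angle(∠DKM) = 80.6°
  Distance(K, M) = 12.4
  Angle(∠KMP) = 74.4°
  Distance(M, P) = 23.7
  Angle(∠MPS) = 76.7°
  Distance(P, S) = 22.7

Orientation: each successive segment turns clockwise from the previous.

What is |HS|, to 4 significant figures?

29.80

∠KMP = 74.4° gives MP at -1.000° from the x-axis; with |MP| = 23.7, P = (35.31, 19.52). ∠MPS = 76.7° gives PS at -104.3° from the x-axis; with |PS| = 22.7, S = (29.70, -2.475). Then |HS| = |S − H| = 29.80.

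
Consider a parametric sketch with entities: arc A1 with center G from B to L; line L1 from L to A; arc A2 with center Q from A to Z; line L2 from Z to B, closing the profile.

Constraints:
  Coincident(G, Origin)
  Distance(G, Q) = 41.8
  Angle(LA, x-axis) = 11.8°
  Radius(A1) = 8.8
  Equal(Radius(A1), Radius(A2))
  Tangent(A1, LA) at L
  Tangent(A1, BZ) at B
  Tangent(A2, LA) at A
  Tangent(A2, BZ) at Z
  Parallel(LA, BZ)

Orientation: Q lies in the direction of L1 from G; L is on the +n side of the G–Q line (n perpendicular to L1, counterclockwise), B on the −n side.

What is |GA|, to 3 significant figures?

42.7

The slot axis is L1's direction at 11.8°, so u = (cos 11.8°, sin 11.8°) = (0.979, 0.204) and n = (−sin 11.8°, cos 11.8°) = (-0.204, 0.979). G is at the origin and Q lies 41.8 along u from G, so Q = 41.8·u = (40.9, 8.55). Tangency of A1 to both parallel lines with radius 8.8 puts L and B at G ± 8.8·n: L = (-1.80, 8.61), B = (1.80, -8.61). Equal radii place A and Z the same way about Q: A = Q + 8.8·n = (39.1, 17.2), Z = Q − 8.8·n = (42.7, -0.0661). Then |GA| = |A − G| = 42.7.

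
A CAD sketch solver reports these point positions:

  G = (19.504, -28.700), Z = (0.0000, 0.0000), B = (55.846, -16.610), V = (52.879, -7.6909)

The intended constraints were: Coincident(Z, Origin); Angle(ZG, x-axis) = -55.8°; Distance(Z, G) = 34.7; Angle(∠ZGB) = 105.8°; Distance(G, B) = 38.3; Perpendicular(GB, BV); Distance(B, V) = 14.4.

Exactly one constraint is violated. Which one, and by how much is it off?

Distance(B, V) = 14.4 — off by 5.00.

Z = (0.00, 0.00) ✓; ZG at -55.80° ✓; |ZG| = 34.70 ✓; ∠ZGB = 105.8° ✓; |GB| = 38.30 ✓; ∠(GB, BV) = 90.00° ✓; |BV| = 9.400 ✗.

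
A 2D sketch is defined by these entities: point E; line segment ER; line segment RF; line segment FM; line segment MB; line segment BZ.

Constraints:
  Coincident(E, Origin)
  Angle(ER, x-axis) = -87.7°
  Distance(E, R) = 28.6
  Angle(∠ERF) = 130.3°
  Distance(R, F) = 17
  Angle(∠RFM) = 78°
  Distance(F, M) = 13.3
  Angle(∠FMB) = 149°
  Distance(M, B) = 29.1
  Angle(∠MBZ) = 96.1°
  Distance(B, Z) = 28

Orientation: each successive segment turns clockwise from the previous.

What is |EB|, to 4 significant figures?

17.94

E is at the origin; ER runs at -87.7° with length 28.6, so R = (1.148, -28.58). ∠ERF = 130.3° gives RF at -137.4° from the x-axis; with |RF| = 17.0, F = (-11.37, -40.08). ∠RFM = 78.0° gives FM at 120.6° from the x-axis; with |FM| = 13.3, M = (-18.14, -28.64). ∠FMB = 149.0° gives MB at 89.60° from the x-axis; with |MB| = 29.1, B = (-17.93, 0.4633). Then |EB| = |B − E| = 17.94.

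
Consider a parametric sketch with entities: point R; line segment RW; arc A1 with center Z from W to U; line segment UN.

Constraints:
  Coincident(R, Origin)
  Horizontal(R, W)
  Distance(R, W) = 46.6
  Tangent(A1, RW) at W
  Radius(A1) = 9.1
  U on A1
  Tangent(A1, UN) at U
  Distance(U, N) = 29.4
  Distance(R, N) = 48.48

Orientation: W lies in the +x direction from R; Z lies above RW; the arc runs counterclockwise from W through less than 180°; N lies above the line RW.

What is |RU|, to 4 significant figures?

55.25

Checks: |ZU| = 9.100 ✓; ∠(ZU, UN) = 90.00° ✓; |UN| = 29.40 ✓; |RN| = 48.48 ✓.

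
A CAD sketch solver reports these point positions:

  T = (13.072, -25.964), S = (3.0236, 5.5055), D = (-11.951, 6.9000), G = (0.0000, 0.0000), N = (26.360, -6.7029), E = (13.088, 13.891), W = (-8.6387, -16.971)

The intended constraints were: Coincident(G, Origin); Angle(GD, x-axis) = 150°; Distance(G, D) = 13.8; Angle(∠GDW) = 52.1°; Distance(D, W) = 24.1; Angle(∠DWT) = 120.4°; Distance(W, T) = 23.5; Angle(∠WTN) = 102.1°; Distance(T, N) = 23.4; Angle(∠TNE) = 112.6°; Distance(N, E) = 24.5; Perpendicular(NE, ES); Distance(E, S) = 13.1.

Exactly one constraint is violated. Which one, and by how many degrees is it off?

Perpendicular(NE, ES) — off by 7.00°.

G = (0.00, 0.00) ✓; GD at 150.0° ✓; |GD| = 13.80 ✓; ∠GDW = 52.10° ✓; |DW| = 24.10 ✓; ∠DWT = 120.4° ✓; |WT| = 23.50 ✓; ∠WTN = 102.1° ✓; |TN| = 23.40 ✓; ∠TNE = 112.6° ✓; |NE| = 24.50 ✓; ∠(NE, ES) = 97.00° ✗; |ES| = 13.10 ✓.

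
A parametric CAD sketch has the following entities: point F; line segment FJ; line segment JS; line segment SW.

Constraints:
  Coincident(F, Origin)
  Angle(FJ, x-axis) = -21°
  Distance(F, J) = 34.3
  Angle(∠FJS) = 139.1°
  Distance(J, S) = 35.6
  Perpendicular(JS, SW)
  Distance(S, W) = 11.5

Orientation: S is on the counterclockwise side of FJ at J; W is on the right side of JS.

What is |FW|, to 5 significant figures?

70.275

F is at the origin; FJ runs at -21.0° with length 34.3, so J = 34.3·(cos -21.0°, sin -21.0°) = (32.022, -12.292). ∠FJS = 139.1°, so JS runs at -21.0° + (180° − 139.1°) = 19.900° from the x-axis; with |JS| = 35.6, S = J + 35.6·(cos 19.900°, sin 19.900°) = (65.496, -0.17451). JS is perpendicular to SW; with |SW| = 11.5 on the right of JS, W = S + 11.5·(0.34038, -0.94029) = (69.410, -10.988). Then |FW| = |W − F| = 70.275.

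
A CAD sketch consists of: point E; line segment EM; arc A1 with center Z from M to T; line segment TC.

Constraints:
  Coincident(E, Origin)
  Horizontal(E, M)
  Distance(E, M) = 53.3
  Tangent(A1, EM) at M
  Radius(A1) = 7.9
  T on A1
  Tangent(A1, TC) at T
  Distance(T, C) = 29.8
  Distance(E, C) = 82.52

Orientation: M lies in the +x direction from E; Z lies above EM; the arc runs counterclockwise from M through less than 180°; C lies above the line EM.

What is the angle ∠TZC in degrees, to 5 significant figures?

75.152°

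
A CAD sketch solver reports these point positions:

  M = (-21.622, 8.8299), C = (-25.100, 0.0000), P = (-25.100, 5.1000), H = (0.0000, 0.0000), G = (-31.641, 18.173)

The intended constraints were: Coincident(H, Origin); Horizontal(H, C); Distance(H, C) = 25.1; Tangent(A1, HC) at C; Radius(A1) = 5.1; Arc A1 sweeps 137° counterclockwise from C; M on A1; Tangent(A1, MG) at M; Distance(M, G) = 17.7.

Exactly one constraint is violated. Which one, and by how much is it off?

Distance(M, G) = 17.7 — off by 4.00.

H = (0.00, 0.00) ✓; H.y = 0.00, C.y = 0.00 ✓; |HC| = 25.10 ✓; ∠(PC, CH) = 90.00° ✓; |PC| = 5.100 ✓; bearing(P→M) − bearing(P→C) = 137.0° ✓; |PM| = 5.100 ✓; ∠(PM, MG) = 90.00° ✓; |MG| = 13.70 ✗.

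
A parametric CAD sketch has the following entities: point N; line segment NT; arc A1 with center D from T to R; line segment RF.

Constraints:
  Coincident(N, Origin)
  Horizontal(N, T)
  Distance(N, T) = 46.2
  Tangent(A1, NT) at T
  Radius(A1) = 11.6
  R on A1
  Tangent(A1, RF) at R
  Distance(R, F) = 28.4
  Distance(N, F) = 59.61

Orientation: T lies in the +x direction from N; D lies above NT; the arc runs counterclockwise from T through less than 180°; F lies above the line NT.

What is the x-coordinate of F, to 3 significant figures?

42.3

N is at the origin; N and T share the same y with |NT| = 46.2 and T on the +x side, so T = (46.2, 0.00). A1 meets NT tangentially, so DT is at right angles to NT, so D = T + (0, 11.6) = (46.2, 11.6). Since DR ⟂ RF (tangency), |DF| = √(11.6² + 28.4²) = 30.7 regardless of where R sits on A1. So F lies on both circle(N, 59.61) and circle(D, 30.7); the above-NT intersection is F = (42.3, 42.0). R is the foot of the tangent from F: R = (56.3, 17.3).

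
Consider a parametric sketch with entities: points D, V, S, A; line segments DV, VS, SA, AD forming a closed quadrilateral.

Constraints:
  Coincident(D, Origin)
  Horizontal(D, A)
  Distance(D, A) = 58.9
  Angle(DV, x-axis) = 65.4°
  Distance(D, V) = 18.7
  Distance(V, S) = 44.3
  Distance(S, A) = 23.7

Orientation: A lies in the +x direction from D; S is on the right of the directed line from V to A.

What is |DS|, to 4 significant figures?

41.96

Checks: |VS| = 44.30 ✓; |SA| = 23.70 ✓.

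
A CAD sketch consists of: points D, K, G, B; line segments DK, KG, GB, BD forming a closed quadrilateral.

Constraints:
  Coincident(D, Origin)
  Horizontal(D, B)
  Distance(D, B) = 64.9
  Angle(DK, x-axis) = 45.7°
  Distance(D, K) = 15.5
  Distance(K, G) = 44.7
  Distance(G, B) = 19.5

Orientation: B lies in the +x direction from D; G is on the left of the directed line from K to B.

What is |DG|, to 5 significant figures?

57.676

Checks: |KG| = 44.70 ✓; |GB| = 19.50 ✓.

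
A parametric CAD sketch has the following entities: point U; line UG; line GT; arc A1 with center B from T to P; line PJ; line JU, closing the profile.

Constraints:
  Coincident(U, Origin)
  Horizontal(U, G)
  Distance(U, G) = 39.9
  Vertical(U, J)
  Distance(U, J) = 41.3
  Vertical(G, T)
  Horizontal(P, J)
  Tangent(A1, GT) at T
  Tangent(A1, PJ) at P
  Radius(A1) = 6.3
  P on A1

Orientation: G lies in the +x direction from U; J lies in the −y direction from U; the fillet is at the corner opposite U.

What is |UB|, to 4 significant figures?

48.52

U is at the origin; UG is horizontal with |UG| = 39.9 and G on the +x side, so G = (39.90, 0.000). UJ is vertical with |UJ| = 41.3 and J on the −y side, so J = (0.000, -41.30). The virtual corner opposite U is at (39.90, -41.30). The tangent condition forces BT to be normal to GT and since A1 is tangent to PJ there, BP ⟂ PJ, with radius 6.3, so the center B sits 6.3 in from both sides at B = (33.60, -35.00). Then |UB| = |B − U| = 48.52.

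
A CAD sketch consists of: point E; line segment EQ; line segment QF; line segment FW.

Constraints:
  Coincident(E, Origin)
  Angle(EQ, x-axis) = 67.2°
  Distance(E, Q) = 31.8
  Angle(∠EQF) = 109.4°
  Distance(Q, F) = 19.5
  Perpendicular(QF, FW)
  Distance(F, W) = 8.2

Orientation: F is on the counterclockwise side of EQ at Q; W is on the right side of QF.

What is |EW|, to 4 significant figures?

48.61

E is at the origin; EQ runs at 67.2° with length 31.8, so Q = 31.8·(cos 67.2°, sin 67.2°) = (12.32, 29.32). ∠EQF = 109.4°, so QF runs at 67.2° + (180° − 109.4°) = 137.8° from the x-axis; with |QF| = 19.5, F = Q + 19.5·(cos 137.8°, sin 137.8°) = (-2.123, 42.41). QF is perpendicular to FW; with |FW| = 8.2 on the right of QF, W = F + 8.2·(0.6717, 0.7408) = (3.385, 48.49). Then |EW| = |W − E| = 48.61.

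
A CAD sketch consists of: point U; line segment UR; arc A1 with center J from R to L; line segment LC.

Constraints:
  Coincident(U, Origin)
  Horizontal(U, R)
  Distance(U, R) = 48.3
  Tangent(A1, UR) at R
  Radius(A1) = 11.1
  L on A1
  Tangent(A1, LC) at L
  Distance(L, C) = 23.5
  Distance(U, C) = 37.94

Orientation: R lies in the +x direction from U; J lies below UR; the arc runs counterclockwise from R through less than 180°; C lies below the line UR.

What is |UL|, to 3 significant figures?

39.0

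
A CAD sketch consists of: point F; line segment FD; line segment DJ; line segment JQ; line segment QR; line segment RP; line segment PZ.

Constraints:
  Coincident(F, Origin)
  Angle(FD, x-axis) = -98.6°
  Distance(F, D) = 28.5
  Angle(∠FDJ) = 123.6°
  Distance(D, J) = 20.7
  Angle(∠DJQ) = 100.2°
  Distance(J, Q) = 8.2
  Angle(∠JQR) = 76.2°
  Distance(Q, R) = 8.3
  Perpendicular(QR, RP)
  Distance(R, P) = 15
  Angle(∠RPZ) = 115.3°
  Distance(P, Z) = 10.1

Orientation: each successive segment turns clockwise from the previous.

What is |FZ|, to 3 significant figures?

53.1

F is at the origin; FD runs at -98.6° with length 28.5, so D = (-4.26, -28.2). ∠FDJ = 123.6° gives DJ at -155° from the x-axis; with |DJ| = 20.7, J = (-23.0, -36.9). ∠DJQ = 100.2° gives JQ at 125° from the x-axis; with |JQ| = 8.2, Q = (-27.7, -30.2). ∠JQR = 76.2° gives QR at 21.4° from the x-axis; with |QR| = 8.3, R = (-20.0, -27.2). The perpendicularity gives RP at right angles to QR, so RP runs at -68.6°; with |RP| = 15.0, P = (-14.5, -41.2). ∠RPZ = 115.3° gives PZ at -133° from the x-axis; with |PZ| = 10.1, Z = (-21.5, -48.5). Then |FZ| = |Z − F| = 53.1.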